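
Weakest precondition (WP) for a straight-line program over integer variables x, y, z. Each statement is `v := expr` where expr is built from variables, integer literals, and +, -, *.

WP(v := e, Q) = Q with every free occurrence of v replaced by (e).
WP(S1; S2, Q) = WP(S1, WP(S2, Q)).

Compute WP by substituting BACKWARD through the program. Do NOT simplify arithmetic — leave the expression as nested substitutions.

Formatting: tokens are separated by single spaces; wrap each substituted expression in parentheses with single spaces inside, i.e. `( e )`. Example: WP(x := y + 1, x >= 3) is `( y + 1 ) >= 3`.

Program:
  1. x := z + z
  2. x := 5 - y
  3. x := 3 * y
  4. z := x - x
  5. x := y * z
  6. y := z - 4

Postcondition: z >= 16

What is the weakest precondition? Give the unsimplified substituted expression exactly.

Answer: ( ( 3 * y ) - ( 3 * y ) ) >= 16

Derivation:
post: z >= 16
stmt 6: y := z - 4  -- replace 0 occurrence(s) of y with (z - 4)
  => z >= 16
stmt 5: x := y * z  -- replace 0 occurrence(s) of x with (y * z)
  => z >= 16
stmt 4: z := x - x  -- replace 1 occurrence(s) of z with (x - x)
  => ( x - x ) >= 16
stmt 3: x := 3 * y  -- replace 2 occurrence(s) of x with (3 * y)
  => ( ( 3 * y ) - ( 3 * y ) ) >= 16
stmt 2: x := 5 - y  -- replace 0 occurrence(s) of x with (5 - y)
  => ( ( 3 * y ) - ( 3 * y ) ) >= 16
stmt 1: x := z + z  -- replace 0 occurrence(s) of x with (z + z)
  => ( ( 3 * y ) - ( 3 * y ) ) >= 16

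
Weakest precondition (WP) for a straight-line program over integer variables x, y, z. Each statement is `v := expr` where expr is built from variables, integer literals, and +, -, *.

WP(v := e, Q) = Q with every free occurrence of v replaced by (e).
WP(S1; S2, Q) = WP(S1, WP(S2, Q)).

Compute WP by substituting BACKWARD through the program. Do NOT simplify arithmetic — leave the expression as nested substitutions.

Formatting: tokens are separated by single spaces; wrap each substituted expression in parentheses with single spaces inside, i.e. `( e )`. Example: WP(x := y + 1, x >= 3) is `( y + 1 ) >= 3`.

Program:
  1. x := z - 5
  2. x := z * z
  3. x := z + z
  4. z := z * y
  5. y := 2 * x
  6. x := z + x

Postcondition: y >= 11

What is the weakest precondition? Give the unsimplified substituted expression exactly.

post: y >= 11
stmt 6: x := z + x  -- replace 0 occurrence(s) of x with (z + x)
  => y >= 11
stmt 5: y := 2 * x  -- replace 1 occurrence(s) of y with (2 * x)
  => ( 2 * x ) >= 11
stmt 4: z := z * y  -- replace 0 occurrence(s) of z with (z * y)
  => ( 2 * x ) >= 11
stmt 3: x := z + z  -- replace 1 occurrence(s) of x with (z + z)
  => ( 2 * ( z + z ) ) >= 11
stmt 2: x := z * z  -- replace 0 occurrence(s) of x with (z * z)
  => ( 2 * ( z + z ) ) >= 11
stmt 1: x := z - 5  -- replace 0 occurrence(s) of x with (z - 5)
  => ( 2 * ( z + z ) ) >= 11

Answer: ( 2 * ( z + z ) ) >= 11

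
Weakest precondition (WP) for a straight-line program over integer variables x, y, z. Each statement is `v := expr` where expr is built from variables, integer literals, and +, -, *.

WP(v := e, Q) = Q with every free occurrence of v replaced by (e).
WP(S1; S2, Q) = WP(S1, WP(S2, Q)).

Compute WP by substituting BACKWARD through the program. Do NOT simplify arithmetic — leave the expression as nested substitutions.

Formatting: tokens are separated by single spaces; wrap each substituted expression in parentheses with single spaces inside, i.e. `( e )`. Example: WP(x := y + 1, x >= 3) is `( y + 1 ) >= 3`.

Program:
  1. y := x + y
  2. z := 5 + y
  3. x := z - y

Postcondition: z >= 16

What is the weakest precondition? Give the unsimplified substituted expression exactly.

post: z >= 16
stmt 3: x := z - y  -- replace 0 occurrence(s) of x with (z - y)
  => z >= 16
stmt 2: z := 5 + y  -- replace 1 occurrence(s) of z with (5 + y)
  => ( 5 + y ) >= 16
stmt 1: y := x + y  -- replace 1 occurrence(s) of y with (x + y)
  => ( 5 + ( x + y ) ) >= 16

Answer: ( 5 + ( x + y ) ) >= 16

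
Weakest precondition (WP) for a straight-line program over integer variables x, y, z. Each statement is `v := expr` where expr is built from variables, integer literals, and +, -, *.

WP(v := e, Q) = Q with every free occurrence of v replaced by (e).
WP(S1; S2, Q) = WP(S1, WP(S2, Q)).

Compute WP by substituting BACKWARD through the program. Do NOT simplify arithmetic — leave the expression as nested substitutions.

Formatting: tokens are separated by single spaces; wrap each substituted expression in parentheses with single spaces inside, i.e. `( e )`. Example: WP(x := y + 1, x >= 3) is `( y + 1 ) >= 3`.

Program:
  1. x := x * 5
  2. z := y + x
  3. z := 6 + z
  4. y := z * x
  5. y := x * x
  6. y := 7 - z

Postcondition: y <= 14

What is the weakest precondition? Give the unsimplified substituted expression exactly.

post: y <= 14
stmt 6: y := 7 - z  -- replace 1 occurrence(s) of y with (7 - z)
  => ( 7 - z ) <= 14
stmt 5: y := x * x  -- replace 0 occurrence(s) of y with (x * x)
  => ( 7 - z ) <= 14
stmt 4: y := z * x  -- replace 0 occurrence(s) of y with (z * x)
  => ( 7 - z ) <= 14
stmt 3: z := 6 + z  -- replace 1 occurrence(s) of z with (6 + z)
  => ( 7 - ( 6 + z ) ) <= 14
stmt 2: z := y + x  -- replace 1 occurrence(s) of z with (y + x)
  => ( 7 - ( 6 + ( y + x ) ) ) <= 14
stmt 1: x := x * 5  -- replace 1 occurrence(s) of x with (x * 5)
  => ( 7 - ( 6 + ( y + ( x * 5 ) ) ) ) <= 14

Answer: ( 7 - ( 6 + ( y + ( x * 5 ) ) ) ) <= 14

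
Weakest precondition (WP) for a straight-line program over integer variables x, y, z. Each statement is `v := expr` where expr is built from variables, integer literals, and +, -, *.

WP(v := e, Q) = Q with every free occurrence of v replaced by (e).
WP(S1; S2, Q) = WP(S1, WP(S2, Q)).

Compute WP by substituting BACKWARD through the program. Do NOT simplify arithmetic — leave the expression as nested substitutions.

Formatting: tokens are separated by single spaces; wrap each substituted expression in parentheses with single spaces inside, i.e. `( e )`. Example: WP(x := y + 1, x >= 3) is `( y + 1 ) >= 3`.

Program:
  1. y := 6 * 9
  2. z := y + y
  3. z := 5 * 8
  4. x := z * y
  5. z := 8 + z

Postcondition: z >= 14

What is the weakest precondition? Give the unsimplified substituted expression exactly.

post: z >= 14
stmt 5: z := 8 + z  -- replace 1 occurrence(s) of z with (8 + z)
  => ( 8 + z ) >= 14
stmt 4: x := z * y  -- replace 0 occurrence(s) of x with (z * y)
  => ( 8 + z ) >= 14
stmt 3: z := 5 * 8  -- replace 1 occurrence(s) of z with (5 * 8)
  => ( 8 + ( 5 * 8 ) ) >= 14
stmt 2: z := y + y  -- replace 0 occurrence(s) of z with (y + y)
  => ( 8 + ( 5 * 8 ) ) >= 14
stmt 1: y := 6 * 9  -- replace 0 occurrence(s) of y with (6 * 9)
  => ( 8 + ( 5 * 8 ) ) >= 14

Answer: ( 8 + ( 5 * 8 ) ) >= 14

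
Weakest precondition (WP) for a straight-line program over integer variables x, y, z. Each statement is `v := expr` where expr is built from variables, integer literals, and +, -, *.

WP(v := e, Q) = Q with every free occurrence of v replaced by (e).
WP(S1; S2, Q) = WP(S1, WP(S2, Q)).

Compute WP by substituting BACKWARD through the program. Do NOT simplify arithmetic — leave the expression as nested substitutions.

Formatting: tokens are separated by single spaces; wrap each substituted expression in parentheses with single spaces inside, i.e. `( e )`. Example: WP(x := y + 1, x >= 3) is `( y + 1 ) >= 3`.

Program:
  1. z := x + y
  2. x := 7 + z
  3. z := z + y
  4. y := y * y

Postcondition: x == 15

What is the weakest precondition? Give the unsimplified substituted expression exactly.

Answer: ( 7 + ( x + y ) ) == 15

Derivation:
post: x == 15
stmt 4: y := y * y  -- replace 0 occurrence(s) of y with (y * y)
  => x == 15
stmt 3: z := z + y  -- replace 0 occurrence(s) of z with (z + y)
  => x == 15
stmt 2: x := 7 + z  -- replace 1 occurrence(s) of x with (7 + z)
  => ( 7 + z ) == 15
stmt 1: z := x + y  -- replace 1 occurrence(s) of z with (x + y)
  => ( 7 + ( x + y ) ) == 15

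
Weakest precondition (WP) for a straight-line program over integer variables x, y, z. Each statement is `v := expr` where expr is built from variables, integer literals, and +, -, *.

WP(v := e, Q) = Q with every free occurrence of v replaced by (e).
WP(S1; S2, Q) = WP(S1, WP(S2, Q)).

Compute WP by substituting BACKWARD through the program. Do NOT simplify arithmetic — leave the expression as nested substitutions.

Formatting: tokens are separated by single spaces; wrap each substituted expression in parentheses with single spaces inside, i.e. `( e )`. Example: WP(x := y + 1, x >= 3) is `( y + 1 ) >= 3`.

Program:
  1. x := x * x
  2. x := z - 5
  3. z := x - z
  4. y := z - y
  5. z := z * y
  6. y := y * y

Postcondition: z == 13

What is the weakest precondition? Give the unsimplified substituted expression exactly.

Answer: ( ( ( z - 5 ) - z ) * ( ( ( z - 5 ) - z ) - y ) ) == 13

Derivation:
post: z == 13
stmt 6: y := y * y  -- replace 0 occurrence(s) of y with (y * y)
  => z == 13
stmt 5: z := z * y  -- replace 1 occurrence(s) of z with (z * y)
  => ( z * y ) == 13
stmt 4: y := z - y  -- replace 1 occurrence(s) of y with (z - y)
  => ( z * ( z - y ) ) == 13
stmt 3: z := x - z  -- replace 2 occurrence(s) of z with (x - z)
  => ( ( x - z ) * ( ( x - z ) - y ) ) == 13
stmt 2: x := z - 5  -- replace 2 occurrence(s) of x with (z - 5)
  => ( ( ( z - 5 ) - z ) * ( ( ( z - 5 ) - z ) - y ) ) == 13
stmt 1: x := x * x  -- replace 0 occurrence(s) of x with (x * x)
  => ( ( ( z - 5 ) - z ) * ( ( ( z - 5 ) - z ) - y ) ) == 13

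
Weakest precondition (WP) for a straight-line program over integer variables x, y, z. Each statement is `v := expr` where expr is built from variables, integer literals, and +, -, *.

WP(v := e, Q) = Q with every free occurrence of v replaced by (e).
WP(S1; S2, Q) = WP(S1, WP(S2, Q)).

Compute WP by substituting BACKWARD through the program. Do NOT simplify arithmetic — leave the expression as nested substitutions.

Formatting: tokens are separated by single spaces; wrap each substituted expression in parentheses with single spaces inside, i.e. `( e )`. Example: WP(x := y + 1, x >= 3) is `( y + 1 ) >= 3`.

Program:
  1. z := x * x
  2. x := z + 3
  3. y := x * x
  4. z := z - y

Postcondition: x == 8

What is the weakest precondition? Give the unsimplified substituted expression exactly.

Answer: ( ( x * x ) + 3 ) == 8

Derivation:
post: x == 8
stmt 4: z := z - y  -- replace 0 occurrence(s) of z with (z - y)
  => x == 8
stmt 3: y := x * x  -- replace 0 occurrence(s) of y with (x * x)
  => x == 8
stmt 2: x := z + 3  -- replace 1 occurrence(s) of x with (z + 3)
  => ( z + 3 ) == 8
stmt 1: z := x * x  -- replace 1 occurrence(s) of z with (x * x)
  => ( ( x * x ) + 3 ) == 8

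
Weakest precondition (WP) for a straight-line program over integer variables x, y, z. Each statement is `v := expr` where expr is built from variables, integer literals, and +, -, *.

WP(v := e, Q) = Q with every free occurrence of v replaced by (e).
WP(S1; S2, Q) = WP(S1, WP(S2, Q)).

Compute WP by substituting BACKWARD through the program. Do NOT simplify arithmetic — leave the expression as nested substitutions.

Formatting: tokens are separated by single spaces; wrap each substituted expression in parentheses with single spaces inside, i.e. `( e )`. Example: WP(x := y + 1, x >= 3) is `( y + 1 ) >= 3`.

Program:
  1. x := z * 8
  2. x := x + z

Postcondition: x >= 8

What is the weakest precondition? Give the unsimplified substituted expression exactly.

post: x >= 8
stmt 2: x := x + z  -- replace 1 occurrence(s) of x with (x + z)
  => ( x + z ) >= 8
stmt 1: x := z * 8  -- replace 1 occurrence(s) of x with (z * 8)
  => ( ( z * 8 ) + z ) >= 8

Answer: ( ( z * 8 ) + z ) >= 8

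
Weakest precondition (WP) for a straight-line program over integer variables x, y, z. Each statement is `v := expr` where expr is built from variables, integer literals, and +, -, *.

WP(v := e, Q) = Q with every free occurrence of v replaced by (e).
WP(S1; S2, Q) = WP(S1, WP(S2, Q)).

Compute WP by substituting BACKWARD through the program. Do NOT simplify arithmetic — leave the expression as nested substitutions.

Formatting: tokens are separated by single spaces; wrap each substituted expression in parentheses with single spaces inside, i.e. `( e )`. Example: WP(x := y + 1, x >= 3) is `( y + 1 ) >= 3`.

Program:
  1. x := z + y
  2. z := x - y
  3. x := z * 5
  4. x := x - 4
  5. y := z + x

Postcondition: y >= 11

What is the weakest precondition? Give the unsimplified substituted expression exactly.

Answer: ( ( ( z + y ) - y ) + ( ( ( ( z + y ) - y ) * 5 ) - 4 ) ) >= 11

Derivation:
post: y >= 11
stmt 5: y := z + x  -- replace 1 occurrence(s) of y with (z + x)
  => ( z + x ) >= 11
stmt 4: x := x - 4  -- replace 1 occurrence(s) of x with (x - 4)
  => ( z + ( x - 4 ) ) >= 11
stmt 3: x := z * 5  -- replace 1 occurrence(s) of x with (z * 5)
  => ( z + ( ( z * 5 ) - 4 ) ) >= 11
stmt 2: z := x - y  -- replace 2 occurrence(s) of z with (x - y)
  => ( ( x - y ) + ( ( ( x - y ) * 5 ) - 4 ) ) >= 11
stmt 1: x := z + y  -- replace 2 occurrence(s) of x with (z + y)
  => ( ( ( z + y ) - y ) + ( ( ( ( z + y ) - y ) * 5 ) - 4 ) ) >= 11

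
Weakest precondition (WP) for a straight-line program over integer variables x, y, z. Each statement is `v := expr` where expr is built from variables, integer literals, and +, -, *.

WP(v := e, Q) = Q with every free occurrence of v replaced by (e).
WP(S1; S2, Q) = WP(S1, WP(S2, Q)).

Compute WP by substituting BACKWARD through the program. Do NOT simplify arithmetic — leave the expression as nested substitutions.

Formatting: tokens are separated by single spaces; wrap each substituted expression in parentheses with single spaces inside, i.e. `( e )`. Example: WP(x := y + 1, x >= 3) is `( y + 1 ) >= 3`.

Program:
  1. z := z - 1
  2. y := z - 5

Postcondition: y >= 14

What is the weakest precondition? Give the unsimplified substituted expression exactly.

Answer: ( ( z - 1 ) - 5 ) >= 14

Derivation:
post: y >= 14
stmt 2: y := z - 5  -- replace 1 occurrence(s) of y with (z - 5)
  => ( z - 5 ) >= 14
stmt 1: z := z - 1  -- replace 1 occurrence(s) of z with (z - 1)
  => ( ( z - 1 ) - 5 ) >= 14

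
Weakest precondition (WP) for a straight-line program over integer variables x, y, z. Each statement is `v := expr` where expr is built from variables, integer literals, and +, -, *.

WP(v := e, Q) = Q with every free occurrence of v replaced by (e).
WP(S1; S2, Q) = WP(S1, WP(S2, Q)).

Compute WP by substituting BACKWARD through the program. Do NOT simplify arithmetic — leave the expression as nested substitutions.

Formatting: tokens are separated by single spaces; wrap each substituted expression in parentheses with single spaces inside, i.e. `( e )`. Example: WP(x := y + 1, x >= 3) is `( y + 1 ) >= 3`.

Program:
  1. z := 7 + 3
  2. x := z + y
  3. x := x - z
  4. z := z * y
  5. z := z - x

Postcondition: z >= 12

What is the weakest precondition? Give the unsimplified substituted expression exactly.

post: z >= 12
stmt 5: z := z - x  -- replace 1 occurrence(s) of z with (z - x)
  => ( z - x ) >= 12
stmt 4: z := z * y  -- replace 1 occurrence(s) of z with (z * y)
  => ( ( z * y ) - x ) >= 12
stmt 3: x := x - z  -- replace 1 occurrence(s) of x with (x - z)
  => ( ( z * y ) - ( x - z ) ) >= 12
stmt 2: x := z + y  -- replace 1 occurrence(s) of x with (z + y)
  => ( ( z * y ) - ( ( z + y ) - z ) ) >= 12
stmt 1: z := 7 + 3  -- replace 3 occurrence(s) of z with (7 + 3)
  => ( ( ( 7 + 3 ) * y ) - ( ( ( 7 + 3 ) + y ) - ( 7 + 3 ) ) ) >= 12

Answer: ( ( ( 7 + 3 ) * y ) - ( ( ( 7 + 3 ) + y ) - ( 7 + 3 ) ) ) >= 12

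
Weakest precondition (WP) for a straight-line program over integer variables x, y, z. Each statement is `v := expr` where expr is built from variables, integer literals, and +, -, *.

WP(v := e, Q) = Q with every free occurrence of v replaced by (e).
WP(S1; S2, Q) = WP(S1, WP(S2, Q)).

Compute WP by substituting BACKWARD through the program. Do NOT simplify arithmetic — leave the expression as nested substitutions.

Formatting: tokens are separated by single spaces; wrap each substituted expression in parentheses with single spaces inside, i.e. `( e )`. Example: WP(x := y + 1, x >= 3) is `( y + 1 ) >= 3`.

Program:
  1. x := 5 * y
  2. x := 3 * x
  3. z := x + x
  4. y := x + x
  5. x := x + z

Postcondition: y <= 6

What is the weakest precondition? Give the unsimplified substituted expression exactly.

Answer: ( ( 3 * ( 5 * y ) ) + ( 3 * ( 5 * y ) ) ) <= 6

Derivation:
post: y <= 6
stmt 5: x := x + z  -- replace 0 occurrence(s) of x with (x + z)
  => y <= 6
stmt 4: y := x + x  -- replace 1 occurrence(s) of y with (x + x)
  => ( x + x ) <= 6
stmt 3: z := x + x  -- replace 0 occurrence(s) of z with (x + x)
  => ( x + x ) <= 6
stmt 2: x := 3 * x  -- replace 2 occurrence(s) of x with (3 * x)
  => ( ( 3 * x ) + ( 3 * x ) ) <= 6
stmt 1: x := 5 * y  -- replace 2 occurrence(s) of x with (5 * y)
  => ( ( 3 * ( 5 * y ) ) + ( 3 * ( 5 * y ) ) ) <= 6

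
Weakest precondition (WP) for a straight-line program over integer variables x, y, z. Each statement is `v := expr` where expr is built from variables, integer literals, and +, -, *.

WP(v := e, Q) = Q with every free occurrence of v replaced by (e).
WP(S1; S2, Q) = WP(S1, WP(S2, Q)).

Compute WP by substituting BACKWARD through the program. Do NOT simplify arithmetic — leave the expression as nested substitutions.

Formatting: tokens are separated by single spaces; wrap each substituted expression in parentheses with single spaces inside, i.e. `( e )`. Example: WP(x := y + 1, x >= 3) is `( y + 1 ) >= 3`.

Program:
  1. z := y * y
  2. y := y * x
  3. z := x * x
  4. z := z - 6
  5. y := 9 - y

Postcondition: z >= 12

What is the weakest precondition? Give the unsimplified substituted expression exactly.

post: z >= 12
stmt 5: y := 9 - y  -- replace 0 occurrence(s) of y with (9 - y)
  => z >= 12
stmt 4: z := z - 6  -- replace 1 occurrence(s) of z with (z - 6)
  => ( z - 6 ) >= 12
stmt 3: z := x * x  -- replace 1 occurrence(s) of z with (x * x)
  => ( ( x * x ) - 6 ) >= 12
stmt 2: y := y * x  -- replace 0 occurrence(s) of y with (y * x)
  => ( ( x * x ) - 6 ) >= 12
stmt 1: z := y * y  -- replace 0 occurrence(s) of z with (y * y)
  => ( ( x * x ) - 6 ) >= 12

Answer: ( ( x * x ) - 6 ) >= 12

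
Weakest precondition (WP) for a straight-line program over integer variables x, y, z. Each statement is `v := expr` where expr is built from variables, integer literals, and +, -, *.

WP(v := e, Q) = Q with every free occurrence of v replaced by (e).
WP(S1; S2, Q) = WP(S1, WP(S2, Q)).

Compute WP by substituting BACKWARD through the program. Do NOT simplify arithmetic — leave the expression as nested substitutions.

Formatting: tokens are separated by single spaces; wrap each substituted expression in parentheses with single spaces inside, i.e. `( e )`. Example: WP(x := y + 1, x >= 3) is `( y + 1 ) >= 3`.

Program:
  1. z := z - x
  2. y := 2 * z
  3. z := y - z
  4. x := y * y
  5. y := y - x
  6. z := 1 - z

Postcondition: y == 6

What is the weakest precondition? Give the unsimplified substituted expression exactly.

post: y == 6
stmt 6: z := 1 - z  -- replace 0 occurrence(s) of z with (1 - z)
  => y == 6
stmt 5: y := y - x  -- replace 1 occurrence(s) of y with (y - x)
  => ( y - x ) == 6
stmt 4: x := y * y  -- replace 1 occurrence(s) of x with (y * y)
  => ( y - ( y * y ) ) == 6
stmt 3: z := y - z  -- replace 0 occurrence(s) of z with (y - z)
  => ( y - ( y * y ) ) == 6
stmt 2: y := 2 * z  -- replace 3 occurrence(s) of y with (2 * z)
  => ( ( 2 * z ) - ( ( 2 * z ) * ( 2 * z ) ) ) == 6
stmt 1: z := z - x  -- replace 3 occurrence(s) of z with (z - x)
  => ( ( 2 * ( z - x ) ) - ( ( 2 * ( z - x ) ) * ( 2 * ( z - x ) ) ) ) == 6

Answer: ( ( 2 * ( z - x ) ) - ( ( 2 * ( z - x ) ) * ( 2 * ( z - x ) ) ) ) == 6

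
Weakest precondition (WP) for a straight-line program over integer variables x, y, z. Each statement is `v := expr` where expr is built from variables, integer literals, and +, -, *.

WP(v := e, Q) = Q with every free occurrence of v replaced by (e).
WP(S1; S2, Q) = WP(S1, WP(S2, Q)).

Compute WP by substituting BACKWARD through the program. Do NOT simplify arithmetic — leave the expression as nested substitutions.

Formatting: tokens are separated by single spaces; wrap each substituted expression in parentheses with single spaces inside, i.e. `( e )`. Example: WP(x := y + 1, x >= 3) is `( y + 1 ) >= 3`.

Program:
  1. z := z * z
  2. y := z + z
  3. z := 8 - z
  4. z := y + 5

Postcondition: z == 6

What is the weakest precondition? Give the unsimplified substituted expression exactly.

Answer: ( ( ( z * z ) + ( z * z ) ) + 5 ) == 6

Derivation:
post: z == 6
stmt 4: z := y + 5  -- replace 1 occurrence(s) of z with (y + 5)
  => ( y + 5 ) == 6
stmt 3: z := 8 - z  -- replace 0 occurrence(s) of z with (8 - z)
  => ( y + 5 ) == 6
stmt 2: y := z + z  -- replace 1 occurrence(s) of y with (z + z)
  => ( ( z + z ) + 5 ) == 6
stmt 1: z := z * z  -- replace 2 occurrence(s) of z with (z * z)
  => ( ( ( z * z ) + ( z * z ) ) + 5 ) == 6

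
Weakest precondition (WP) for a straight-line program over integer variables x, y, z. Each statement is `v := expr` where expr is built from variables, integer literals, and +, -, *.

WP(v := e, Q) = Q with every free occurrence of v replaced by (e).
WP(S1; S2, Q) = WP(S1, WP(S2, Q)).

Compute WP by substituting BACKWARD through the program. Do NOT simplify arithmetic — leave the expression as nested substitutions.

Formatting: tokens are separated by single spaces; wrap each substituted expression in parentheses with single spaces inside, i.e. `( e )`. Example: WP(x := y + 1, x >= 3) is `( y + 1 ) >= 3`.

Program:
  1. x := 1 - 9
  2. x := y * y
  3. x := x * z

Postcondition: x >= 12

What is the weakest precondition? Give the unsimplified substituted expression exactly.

Answer: ( ( y * y ) * z ) >= 12

Derivation:
post: x >= 12
stmt 3: x := x * z  -- replace 1 occurrence(s) of x with (x * z)
  => ( x * z ) >= 12
stmt 2: x := y * y  -- replace 1 occurrence(s) of x with (y * y)
  => ( ( y * y ) * z ) >= 12
stmt 1: x := 1 - 9  -- replace 0 occurrence(s) of x with (1 - 9)
  => ( ( y * y ) * z ) >= 12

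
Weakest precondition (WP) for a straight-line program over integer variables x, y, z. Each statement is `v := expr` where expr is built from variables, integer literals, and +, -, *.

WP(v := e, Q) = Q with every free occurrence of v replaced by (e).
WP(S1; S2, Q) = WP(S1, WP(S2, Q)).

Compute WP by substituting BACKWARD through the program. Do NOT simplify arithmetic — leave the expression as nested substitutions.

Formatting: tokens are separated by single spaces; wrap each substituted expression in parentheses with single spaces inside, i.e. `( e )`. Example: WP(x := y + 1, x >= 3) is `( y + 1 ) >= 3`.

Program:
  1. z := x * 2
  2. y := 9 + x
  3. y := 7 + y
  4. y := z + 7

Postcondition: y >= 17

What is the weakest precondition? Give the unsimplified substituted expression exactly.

post: y >= 17
stmt 4: y := z + 7  -- replace 1 occurrence(s) of y with (z + 7)
  => ( z + 7 ) >= 17
stmt 3: y := 7 + y  -- replace 0 occurrence(s) of y with (7 + y)
  => ( z + 7 ) >= 17
stmt 2: y := 9 + x  -- replace 0 occurrence(s) of y with (9 + x)
  => ( z + 7 ) >= 17
stmt 1: z := x * 2  -- replace 1 occurrence(s) of z with (x * 2)
  => ( ( x * 2 ) + 7 ) >= 17

Answer: ( ( x * 2 ) + 7 ) >= 17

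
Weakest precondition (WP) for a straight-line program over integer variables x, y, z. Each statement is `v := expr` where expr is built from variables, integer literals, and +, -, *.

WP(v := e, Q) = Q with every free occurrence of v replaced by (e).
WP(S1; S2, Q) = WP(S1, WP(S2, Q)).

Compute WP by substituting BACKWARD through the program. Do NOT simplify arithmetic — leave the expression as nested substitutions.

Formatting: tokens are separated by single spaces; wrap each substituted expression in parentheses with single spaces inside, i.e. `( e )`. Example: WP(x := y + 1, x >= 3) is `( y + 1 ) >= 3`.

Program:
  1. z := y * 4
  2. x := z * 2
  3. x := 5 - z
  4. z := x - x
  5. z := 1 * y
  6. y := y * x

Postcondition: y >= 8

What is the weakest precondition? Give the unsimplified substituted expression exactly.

Answer: ( y * ( 5 - ( y * 4 ) ) ) >= 8

Derivation:
post: y >= 8
stmt 6: y := y * x  -- replace 1 occurrence(s) of y with (y * x)
  => ( y * x ) >= 8
stmt 5: z := 1 * y  -- replace 0 occurrence(s) of z with (1 * y)
  => ( y * x ) >= 8
stmt 4: z := x - x  -- replace 0 occurrence(s) of z with (x - x)
  => ( y * x ) >= 8
stmt 3: x := 5 - z  -- replace 1 occurrence(s) of x with (5 - z)
  => ( y * ( 5 - z ) ) >= 8
stmt 2: x := z * 2  -- replace 0 occurrence(s) of x with (z * 2)
  => ( y * ( 5 - z ) ) >= 8
stmt 1: z := y * 4  -- replace 1 occurrence(s) of z with (y * 4)
  => ( y * ( 5 - ( y * 4 ) ) ) >= 8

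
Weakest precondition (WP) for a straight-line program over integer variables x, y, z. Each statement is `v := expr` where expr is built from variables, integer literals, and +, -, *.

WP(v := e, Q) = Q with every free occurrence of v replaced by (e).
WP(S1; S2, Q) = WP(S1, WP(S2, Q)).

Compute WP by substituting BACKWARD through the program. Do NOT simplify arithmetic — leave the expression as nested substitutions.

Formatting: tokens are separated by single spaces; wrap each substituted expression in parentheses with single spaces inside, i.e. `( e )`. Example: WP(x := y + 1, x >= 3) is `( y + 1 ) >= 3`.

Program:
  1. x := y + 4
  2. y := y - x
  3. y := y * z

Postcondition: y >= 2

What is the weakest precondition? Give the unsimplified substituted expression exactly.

post: y >= 2
stmt 3: y := y * z  -- replace 1 occurrence(s) of y with (y * z)
  => ( y * z ) >= 2
stmt 2: y := y - x  -- replace 1 occurrence(s) of y with (y - x)
  => ( ( y - x ) * z ) >= 2
stmt 1: x := y + 4  -- replace 1 occurrence(s) of x with (y + 4)
  => ( ( y - ( y + 4 ) ) * z ) >= 2

Answer: ( ( y - ( y + 4 ) ) * z ) >= 2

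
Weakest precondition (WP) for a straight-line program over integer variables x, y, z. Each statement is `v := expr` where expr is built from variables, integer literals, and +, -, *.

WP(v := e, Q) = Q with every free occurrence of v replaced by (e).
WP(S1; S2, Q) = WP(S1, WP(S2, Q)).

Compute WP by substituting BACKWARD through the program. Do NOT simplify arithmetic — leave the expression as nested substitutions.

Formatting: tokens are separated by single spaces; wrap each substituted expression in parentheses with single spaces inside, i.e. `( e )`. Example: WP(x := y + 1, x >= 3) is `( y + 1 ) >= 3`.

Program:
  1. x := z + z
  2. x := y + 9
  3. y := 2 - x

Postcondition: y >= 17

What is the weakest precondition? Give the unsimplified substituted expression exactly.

post: y >= 17
stmt 3: y := 2 - x  -- replace 1 occurrence(s) of y with (2 - x)
  => ( 2 - x ) >= 17
stmt 2: x := y + 9  -- replace 1 occurrence(s) of x with (y + 9)
  => ( 2 - ( y + 9 ) ) >= 17
stmt 1: x := z + z  -- replace 0 occurrence(s) of x with (z + z)
  => ( 2 - ( y + 9 ) ) >= 17

Answer: ( 2 - ( y + 9 ) ) >= 17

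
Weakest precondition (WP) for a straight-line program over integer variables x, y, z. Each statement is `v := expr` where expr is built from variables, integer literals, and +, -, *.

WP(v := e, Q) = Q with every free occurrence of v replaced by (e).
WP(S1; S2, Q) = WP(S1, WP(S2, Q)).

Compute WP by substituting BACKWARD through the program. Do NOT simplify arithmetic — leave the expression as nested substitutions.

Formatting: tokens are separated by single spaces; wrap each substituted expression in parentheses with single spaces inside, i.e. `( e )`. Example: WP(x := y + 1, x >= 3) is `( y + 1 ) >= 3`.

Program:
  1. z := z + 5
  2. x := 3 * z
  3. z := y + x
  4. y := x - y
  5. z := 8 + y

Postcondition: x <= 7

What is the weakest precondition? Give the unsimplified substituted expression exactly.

post: x <= 7
stmt 5: z := 8 + y  -- replace 0 occurrence(s) of z with (8 + y)
  => x <= 7
stmt 4: y := x - y  -- replace 0 occurrence(s) of y with (x - y)
  => x <= 7
stmt 3: z := y + x  -- replace 0 occurrence(s) of z with (y + x)
  => x <= 7
stmt 2: x := 3 * z  -- replace 1 occurrence(s) of x with (3 * z)
  => ( 3 * z ) <= 7
stmt 1: z := z + 5  -- replace 1 occurrence(s) of z with (z + 5)
  => ( 3 * ( z + 5 ) ) <= 7

Answer: ( 3 * ( z + 5 ) ) <= 7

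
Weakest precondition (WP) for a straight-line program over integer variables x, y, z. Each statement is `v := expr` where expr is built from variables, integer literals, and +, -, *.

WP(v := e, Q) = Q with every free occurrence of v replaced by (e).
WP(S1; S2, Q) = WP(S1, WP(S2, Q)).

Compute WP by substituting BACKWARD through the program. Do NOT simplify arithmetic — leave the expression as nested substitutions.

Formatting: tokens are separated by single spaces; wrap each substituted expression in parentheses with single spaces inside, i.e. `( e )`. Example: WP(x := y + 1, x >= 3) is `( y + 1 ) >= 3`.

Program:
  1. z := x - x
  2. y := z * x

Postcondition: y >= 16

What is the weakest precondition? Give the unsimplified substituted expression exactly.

post: y >= 16
stmt 2: y := z * x  -- replace 1 occurrence(s) of y with (z * x)
  => ( z * x ) >= 16
stmt 1: z := x - x  -- replace 1 occurrence(s) of z with (x - x)
  => ( ( x - x ) * x ) >= 16

Answer: ( ( x - x ) * x ) >= 16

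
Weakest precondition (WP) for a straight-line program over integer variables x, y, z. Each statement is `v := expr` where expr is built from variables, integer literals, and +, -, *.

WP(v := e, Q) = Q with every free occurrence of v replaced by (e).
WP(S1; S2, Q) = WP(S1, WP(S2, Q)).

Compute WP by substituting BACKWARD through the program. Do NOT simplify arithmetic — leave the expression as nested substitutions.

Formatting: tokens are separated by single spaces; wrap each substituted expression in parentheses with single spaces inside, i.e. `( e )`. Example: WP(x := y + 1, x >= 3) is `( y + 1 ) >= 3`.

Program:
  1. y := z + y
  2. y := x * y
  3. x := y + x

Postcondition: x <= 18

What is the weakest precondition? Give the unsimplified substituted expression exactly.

Answer: ( ( x * ( z + y ) ) + x ) <= 18

Derivation:
post: x <= 18
stmt 3: x := y + x  -- replace 1 occurrence(s) of x with (y + x)
  => ( y + x ) <= 18
stmt 2: y := x * y  -- replace 1 occurrence(s) of y with (x * y)
  => ( ( x * y ) + x ) <= 18
stmt 1: y := z + y  -- replace 1 occurrence(s) of y with (z + y)
  => ( ( x * ( z + y ) ) + x ) <= 18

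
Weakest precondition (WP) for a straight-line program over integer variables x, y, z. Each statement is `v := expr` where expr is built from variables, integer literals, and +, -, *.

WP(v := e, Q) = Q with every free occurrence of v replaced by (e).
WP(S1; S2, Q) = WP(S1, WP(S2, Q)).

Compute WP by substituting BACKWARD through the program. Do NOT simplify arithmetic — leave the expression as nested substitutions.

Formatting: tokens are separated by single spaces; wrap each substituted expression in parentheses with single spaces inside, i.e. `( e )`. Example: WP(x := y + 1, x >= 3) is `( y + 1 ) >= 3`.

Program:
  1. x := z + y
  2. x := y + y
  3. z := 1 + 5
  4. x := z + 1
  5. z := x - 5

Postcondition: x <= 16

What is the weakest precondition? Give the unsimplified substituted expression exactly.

Answer: ( ( 1 + 5 ) + 1 ) <= 16

Derivation:
post: x <= 16
stmt 5: z := x - 5  -- replace 0 occurrence(s) of z with (x - 5)
  => x <= 16
stmt 4: x := z + 1  -- replace 1 occurrence(s) of x with (z + 1)
  => ( z + 1 ) <= 16
stmt 3: z := 1 + 5  -- replace 1 occurrence(s) of z with (1 + 5)
  => ( ( 1 + 5 ) + 1 ) <= 16
stmt 2: x := y + y  -- replace 0 occurrence(s) of x with (y + y)
  => ( ( 1 + 5 ) + 1 ) <= 16
stmt 1: x := z + y  -- replace 0 occurrence(s) of x with (z + y)
  => ( ( 1 + 5 ) + 1 ) <= 16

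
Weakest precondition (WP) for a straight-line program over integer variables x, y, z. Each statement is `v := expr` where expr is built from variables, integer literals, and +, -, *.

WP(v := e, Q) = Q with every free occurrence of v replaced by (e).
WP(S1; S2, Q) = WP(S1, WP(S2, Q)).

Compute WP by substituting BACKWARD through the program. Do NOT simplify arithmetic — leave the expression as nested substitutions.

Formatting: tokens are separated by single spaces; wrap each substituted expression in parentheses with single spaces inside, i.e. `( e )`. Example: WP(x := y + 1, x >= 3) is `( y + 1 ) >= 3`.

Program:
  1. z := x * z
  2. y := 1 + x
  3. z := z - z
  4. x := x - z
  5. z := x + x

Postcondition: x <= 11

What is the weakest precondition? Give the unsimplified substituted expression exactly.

Answer: ( x - ( ( x * z ) - ( x * z ) ) ) <= 11

Derivation:
post: x <= 11
stmt 5: z := x + x  -- replace 0 occurrence(s) of z with (x + x)
  => x <= 11
stmt 4: x := x - z  -- replace 1 occurrence(s) of x with (x - z)
  => ( x - z ) <= 11
stmt 3: z := z - z  -- replace 1 occurrence(s) of z with (z - z)
  => ( x - ( z - z ) ) <= 11
stmt 2: y := 1 + x  -- replace 0 occurrence(s) of y with (1 + x)
  => ( x - ( z - z ) ) <= 11
stmt 1: z := x * z  -- replace 2 occurrence(s) of z with (x * z)
  => ( x - ( ( x * z ) - ( x * z ) ) ) <= 11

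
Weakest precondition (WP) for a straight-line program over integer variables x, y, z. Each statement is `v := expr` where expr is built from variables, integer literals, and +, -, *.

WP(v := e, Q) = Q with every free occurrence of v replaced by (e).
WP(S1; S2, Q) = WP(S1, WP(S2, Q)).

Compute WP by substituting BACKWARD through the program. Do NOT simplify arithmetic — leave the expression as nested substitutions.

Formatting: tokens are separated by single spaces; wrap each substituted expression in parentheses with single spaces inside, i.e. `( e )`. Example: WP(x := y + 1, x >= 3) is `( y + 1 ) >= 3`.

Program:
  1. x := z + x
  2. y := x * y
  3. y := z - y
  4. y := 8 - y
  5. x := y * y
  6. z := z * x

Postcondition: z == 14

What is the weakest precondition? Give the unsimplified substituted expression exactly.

Answer: ( z * ( ( 8 - ( z - ( ( z + x ) * y ) ) ) * ( 8 - ( z - ( ( z + x ) * y ) ) ) ) ) == 14

Derivation:
post: z == 14
stmt 6: z := z * x  -- replace 1 occurrence(s) of z with (z * x)
  => ( z * x ) == 14
stmt 5: x := y * y  -- replace 1 occurrence(s) of x with (y * y)
  => ( z * ( y * y ) ) == 14
stmt 4: y := 8 - y  -- replace 2 occurrence(s) of y with (8 - y)
  => ( z * ( ( 8 - y ) * ( 8 - y ) ) ) == 14
stmt 3: y := z - y  -- replace 2 occurrence(s) of y with (z - y)
  => ( z * ( ( 8 - ( z - y ) ) * ( 8 - ( z - y ) ) ) ) == 14
stmt 2: y := x * y  -- replace 2 occurrence(s) of y with (x * y)
  => ( z * ( ( 8 - ( z - ( x * y ) ) ) * ( 8 - ( z - ( x * y ) ) ) ) ) == 14
stmt 1: x := z + x  -- replace 2 occurrence(s) of x with (z + x)
  => ( z * ( ( 8 - ( z - ( ( z + x ) * y ) ) ) * ( 8 - ( z - ( ( z + x ) * y ) ) ) ) ) == 14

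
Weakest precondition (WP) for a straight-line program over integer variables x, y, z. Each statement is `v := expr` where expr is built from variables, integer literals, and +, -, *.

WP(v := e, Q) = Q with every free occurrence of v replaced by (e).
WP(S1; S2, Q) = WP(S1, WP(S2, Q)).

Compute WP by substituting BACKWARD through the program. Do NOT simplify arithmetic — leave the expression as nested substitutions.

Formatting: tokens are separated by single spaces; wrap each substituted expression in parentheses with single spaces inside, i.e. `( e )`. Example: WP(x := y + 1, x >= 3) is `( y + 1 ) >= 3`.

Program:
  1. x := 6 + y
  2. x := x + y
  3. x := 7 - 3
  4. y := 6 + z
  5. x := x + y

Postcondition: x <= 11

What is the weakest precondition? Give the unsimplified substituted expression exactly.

Answer: ( ( 7 - 3 ) + ( 6 + z ) ) <= 11

Derivation:
post: x <= 11
stmt 5: x := x + y  -- replace 1 occurrence(s) of x with (x + y)
  => ( x + y ) <= 11
stmt 4: y := 6 + z  -- replace 1 occurrence(s) of y with (6 + z)
  => ( x + ( 6 + z ) ) <= 11
stmt 3: x := 7 - 3  -- replace 1 occurrence(s) of x with (7 - 3)
  => ( ( 7 - 3 ) + ( 6 + z ) ) <= 11
stmt 2: x := x + y  -- replace 0 occurrence(s) of x with (x + y)
  => ( ( 7 - 3 ) + ( 6 + z ) ) <= 11
stmt 1: x := 6 + y  -- replace 0 occurrence(s) of x with (6 + y)
  => ( ( 7 - 3 ) + ( 6 + z ) ) <= 11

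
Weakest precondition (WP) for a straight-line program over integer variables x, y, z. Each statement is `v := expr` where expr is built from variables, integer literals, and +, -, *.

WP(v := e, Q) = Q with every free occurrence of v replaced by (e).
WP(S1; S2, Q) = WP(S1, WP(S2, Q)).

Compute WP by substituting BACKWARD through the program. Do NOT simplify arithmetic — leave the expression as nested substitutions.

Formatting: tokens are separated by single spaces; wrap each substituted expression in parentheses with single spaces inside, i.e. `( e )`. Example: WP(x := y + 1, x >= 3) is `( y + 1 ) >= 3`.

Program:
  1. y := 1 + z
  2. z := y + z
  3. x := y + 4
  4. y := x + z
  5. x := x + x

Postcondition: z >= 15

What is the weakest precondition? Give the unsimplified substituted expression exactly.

Answer: ( ( 1 + z ) + z ) >= 15

Derivation:
post: z >= 15
stmt 5: x := x + x  -- replace 0 occurrence(s) of x with (x + x)
  => z >= 15
stmt 4: y := x + z  -- replace 0 occurrence(s) of y with (x + z)
  => z >= 15
stmt 3: x := y + 4  -- replace 0 occurrence(s) of x with (y + 4)
  => z >= 15
stmt 2: z := y + z  -- replace 1 occurrence(s) of z with (y + z)
  => ( y + z ) >= 15
stmt 1: y := 1 + z  -- replace 1 occurrence(s) of y with (1 + z)
  => ( ( 1 + z ) + z ) >= 15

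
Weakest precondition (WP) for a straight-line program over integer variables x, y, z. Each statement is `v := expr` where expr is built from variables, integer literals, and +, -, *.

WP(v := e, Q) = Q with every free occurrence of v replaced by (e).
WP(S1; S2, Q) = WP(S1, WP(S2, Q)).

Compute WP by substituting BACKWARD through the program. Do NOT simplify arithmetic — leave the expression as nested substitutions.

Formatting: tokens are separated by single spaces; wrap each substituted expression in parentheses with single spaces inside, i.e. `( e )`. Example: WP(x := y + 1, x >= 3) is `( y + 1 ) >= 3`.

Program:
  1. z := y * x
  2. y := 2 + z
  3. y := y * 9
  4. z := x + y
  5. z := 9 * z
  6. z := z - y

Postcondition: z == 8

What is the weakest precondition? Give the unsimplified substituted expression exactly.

post: z == 8
stmt 6: z := z - y  -- replace 1 occurrence(s) of z with (z - y)
  => ( z - y ) == 8
stmt 5: z := 9 * z  -- replace 1 occurrence(s) of z with (9 * z)
  => ( ( 9 * z ) - y ) == 8
stmt 4: z := x + y  -- replace 1 occurrence(s) of z with (x + y)
  => ( ( 9 * ( x + y ) ) - y ) == 8
stmt 3: y := y * 9  -- replace 2 occurrence(s) of y with (y * 9)
  => ( ( 9 * ( x + ( y * 9 ) ) ) - ( y * 9 ) ) == 8
stmt 2: y := 2 + z  -- replace 2 occurrence(s) of y with (2 + z)
  => ( ( 9 * ( x + ( ( 2 + z ) * 9 ) ) ) - ( ( 2 + z ) * 9 ) ) == 8
stmt 1: z := y * x  -- replace 2 occurrence(s) of z with (y * x)
  => ( ( 9 * ( x + ( ( 2 + ( y * x ) ) * 9 ) ) ) - ( ( 2 + ( y * x ) ) * 9 ) ) == 8

Answer: ( ( 9 * ( x + ( ( 2 + ( y * x ) ) * 9 ) ) ) - ( ( 2 + ( y * x ) ) * 9 ) ) == 8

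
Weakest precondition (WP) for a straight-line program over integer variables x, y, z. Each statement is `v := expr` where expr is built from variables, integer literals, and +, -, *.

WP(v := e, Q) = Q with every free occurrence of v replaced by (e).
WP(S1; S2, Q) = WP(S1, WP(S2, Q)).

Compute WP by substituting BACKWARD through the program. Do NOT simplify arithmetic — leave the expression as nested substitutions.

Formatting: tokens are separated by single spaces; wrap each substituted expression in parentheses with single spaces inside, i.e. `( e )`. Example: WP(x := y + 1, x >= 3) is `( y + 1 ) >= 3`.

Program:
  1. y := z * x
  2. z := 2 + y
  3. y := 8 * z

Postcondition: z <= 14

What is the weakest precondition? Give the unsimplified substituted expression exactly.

post: z <= 14
stmt 3: y := 8 * z  -- replace 0 occurrence(s) of y with (8 * z)
  => z <= 14
stmt 2: z := 2 + y  -- replace 1 occurrence(s) of z with (2 + y)
  => ( 2 + y ) <= 14
stmt 1: y := z * x  -- replace 1 occurrence(s) of y with (z * x)
  => ( 2 + ( z * x ) ) <= 14

Answer: ( 2 + ( z * x ) ) <= 14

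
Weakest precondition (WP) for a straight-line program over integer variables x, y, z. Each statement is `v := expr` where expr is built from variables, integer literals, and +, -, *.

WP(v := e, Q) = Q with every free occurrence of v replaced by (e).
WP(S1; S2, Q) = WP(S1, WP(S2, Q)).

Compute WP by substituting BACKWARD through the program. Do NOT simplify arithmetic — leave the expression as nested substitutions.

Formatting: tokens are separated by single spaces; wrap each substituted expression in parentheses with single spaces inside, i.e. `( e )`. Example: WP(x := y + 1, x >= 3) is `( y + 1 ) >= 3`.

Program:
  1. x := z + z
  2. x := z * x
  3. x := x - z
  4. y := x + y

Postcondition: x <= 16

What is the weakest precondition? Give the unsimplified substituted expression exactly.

post: x <= 16
stmt 4: y := x + y  -- replace 0 occurrence(s) of y with (x + y)
  => x <= 16
stmt 3: x := x - z  -- replace 1 occurrence(s) of x with (x - z)
  => ( x - z ) <= 16
stmt 2: x := z * x  -- replace 1 occurrence(s) of x with (z * x)
  => ( ( z * x ) - z ) <= 16
stmt 1: x := z + z  -- replace 1 occurrence(s) of x with (z + z)
  => ( ( z * ( z + z ) ) - z ) <= 16

Answer: ( ( z * ( z + z ) ) - z ) <= 16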